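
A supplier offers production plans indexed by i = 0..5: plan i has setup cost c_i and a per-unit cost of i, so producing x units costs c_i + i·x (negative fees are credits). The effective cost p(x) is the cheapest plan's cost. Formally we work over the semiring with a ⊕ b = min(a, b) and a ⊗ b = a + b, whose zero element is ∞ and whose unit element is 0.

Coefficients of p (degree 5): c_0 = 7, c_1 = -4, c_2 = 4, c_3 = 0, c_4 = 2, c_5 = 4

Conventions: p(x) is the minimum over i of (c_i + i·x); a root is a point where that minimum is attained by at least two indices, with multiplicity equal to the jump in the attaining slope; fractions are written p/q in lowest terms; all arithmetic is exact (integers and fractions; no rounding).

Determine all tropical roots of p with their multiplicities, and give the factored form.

hull edge (i=0, c=7) to (i=1, c=-4): slope -11, span 1
hull edge (i=1, c=-4) to (i=5, c=4): slope 2, span 4
Factored form: p(x) = 4 ⊗ (x ⊕ (-2)) ⊗ (x ⊕ (-2)) ⊗ (x ⊕ (-2)) ⊗ (x ⊕ (-2)) ⊗ (x ⊕ 11)
Answer: roots = -2 (mult 4), 11 (mult 1)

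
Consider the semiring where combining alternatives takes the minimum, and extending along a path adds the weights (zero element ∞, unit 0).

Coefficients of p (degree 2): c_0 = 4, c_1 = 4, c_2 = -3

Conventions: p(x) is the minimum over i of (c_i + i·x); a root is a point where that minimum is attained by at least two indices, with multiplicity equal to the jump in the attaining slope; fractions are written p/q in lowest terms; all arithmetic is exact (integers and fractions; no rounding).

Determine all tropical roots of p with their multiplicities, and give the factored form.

hull edge (i=0, c=4) to (i=2, c=-3): slope -7/2, span 2
Factored form: p(x) = -3 ⊗ (x ⊕ 7/2) ⊗ (x ⊕ 7/2)
Answer: roots = 7/2 (mult 2)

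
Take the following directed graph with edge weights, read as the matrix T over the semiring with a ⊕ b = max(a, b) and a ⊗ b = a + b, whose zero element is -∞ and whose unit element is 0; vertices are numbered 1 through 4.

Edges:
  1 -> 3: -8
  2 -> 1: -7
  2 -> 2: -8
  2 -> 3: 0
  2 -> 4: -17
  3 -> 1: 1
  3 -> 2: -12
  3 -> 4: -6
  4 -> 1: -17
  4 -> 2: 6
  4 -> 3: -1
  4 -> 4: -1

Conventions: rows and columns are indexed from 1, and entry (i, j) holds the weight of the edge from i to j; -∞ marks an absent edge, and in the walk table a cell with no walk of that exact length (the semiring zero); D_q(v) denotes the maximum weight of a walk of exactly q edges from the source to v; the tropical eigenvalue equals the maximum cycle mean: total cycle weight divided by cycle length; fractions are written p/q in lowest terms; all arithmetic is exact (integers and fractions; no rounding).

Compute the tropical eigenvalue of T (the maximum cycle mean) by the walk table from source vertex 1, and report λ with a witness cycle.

q=0: [0, -∞, -∞, -∞]
q=1: [-∞, -∞, -8, -∞]
q=2: [-7, -20, -∞, -14]
q=3: [-27, -8, -15, -15]
q=4: [-14, -9, -8, -16]
Optimal cycle mean attained by: cycle 2->3->4->2, total 0 + (-6) + 6, length 3.
Answer: λ = 0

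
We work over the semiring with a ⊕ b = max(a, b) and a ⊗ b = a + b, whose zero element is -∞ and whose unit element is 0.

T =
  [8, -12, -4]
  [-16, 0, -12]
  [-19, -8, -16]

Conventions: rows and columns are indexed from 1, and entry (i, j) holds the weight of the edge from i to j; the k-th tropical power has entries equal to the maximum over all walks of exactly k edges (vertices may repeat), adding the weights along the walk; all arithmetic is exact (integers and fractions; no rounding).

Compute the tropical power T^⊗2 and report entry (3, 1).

T^⊗2:
  [16, -4, 4]
  [-8, 0, -12]
  [-11, -8, -20]
Key observation: the optimum is the walk 3->1->1, with weight (-19) + 8 = -11.
Optimal value attained by: walk 3->1->1.
Answer: (T^⊗2)[3][1] = -11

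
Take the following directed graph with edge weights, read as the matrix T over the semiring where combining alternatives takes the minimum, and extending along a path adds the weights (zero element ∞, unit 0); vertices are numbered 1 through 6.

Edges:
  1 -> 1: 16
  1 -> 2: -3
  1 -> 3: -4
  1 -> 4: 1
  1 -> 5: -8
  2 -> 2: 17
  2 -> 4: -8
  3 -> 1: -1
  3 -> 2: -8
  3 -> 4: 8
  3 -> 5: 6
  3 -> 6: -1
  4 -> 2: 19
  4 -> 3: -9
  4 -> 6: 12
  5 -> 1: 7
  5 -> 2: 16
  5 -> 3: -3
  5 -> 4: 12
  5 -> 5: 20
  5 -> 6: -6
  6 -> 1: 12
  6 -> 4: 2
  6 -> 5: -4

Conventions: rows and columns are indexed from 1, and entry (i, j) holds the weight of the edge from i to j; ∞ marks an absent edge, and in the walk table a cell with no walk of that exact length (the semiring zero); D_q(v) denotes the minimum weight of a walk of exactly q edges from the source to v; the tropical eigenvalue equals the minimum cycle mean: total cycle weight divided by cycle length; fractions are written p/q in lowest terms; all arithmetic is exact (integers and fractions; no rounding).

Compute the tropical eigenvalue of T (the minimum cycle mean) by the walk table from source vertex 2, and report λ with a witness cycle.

q=0: [∞, 0, ∞, ∞, ∞, ∞]
q=1: [∞, 17, ∞, -8, ∞, ∞]
q=2: [∞, 11, -17, 9, ∞, 4]
q=3: [-18, -25, 0, -9, -11, -18]
q=4: [-6, -21, -22, -33, -26, -17]
q=5: [-23, -30, -42, -29, -21, -32]
q=6: [-43, -50, -38, -38, -36, -43]
Optimal cycle mean attained by: cycle 2->4->3->2, total (-8) + (-9) + (-8), length 3.
Answer: λ = -25/3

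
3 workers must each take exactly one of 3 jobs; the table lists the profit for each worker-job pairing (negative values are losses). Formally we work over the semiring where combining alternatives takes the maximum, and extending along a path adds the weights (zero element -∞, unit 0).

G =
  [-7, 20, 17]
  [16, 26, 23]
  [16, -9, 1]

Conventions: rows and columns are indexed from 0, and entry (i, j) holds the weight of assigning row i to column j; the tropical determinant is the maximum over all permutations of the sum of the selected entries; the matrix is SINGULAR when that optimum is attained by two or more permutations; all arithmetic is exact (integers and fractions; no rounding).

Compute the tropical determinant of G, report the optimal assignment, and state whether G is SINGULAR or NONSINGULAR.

σ = (0, 1, 2): (-7) + 26 + 1 = 20
σ = (0, 2, 1): (-7) + 23 + (-9) = 7
σ = (1, 0, 2): 20 + 16 + 1 = 37
σ = (1, 2, 0): 20 + 23 + 16 = 59
σ = (2, 0, 1): 17 + 16 + (-9) = 24
σ = (2, 1, 0): 17 + 26 + 16 = 59
Optimal value attained by: σ = (1, 2, 0).
Answer: det⊕(G) = 59; verdict: SINGULAR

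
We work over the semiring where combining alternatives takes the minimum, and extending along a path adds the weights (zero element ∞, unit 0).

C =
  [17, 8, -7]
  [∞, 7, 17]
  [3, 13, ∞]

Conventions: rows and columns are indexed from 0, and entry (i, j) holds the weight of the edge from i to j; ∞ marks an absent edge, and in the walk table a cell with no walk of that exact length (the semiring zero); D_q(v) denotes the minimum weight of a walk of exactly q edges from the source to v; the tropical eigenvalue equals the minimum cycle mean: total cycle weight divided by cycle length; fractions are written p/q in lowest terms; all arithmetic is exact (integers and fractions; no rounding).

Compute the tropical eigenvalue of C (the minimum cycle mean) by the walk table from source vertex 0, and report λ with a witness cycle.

q=0: [0, ∞, ∞]
q=1: [17, 8, -7]
q=2: [-4, 6, 10]
q=3: [13, 4, -11]
Optimal cycle mean attained by: cycle 0->2->0, total (-7) + 3, length 2.
Answer: λ = -2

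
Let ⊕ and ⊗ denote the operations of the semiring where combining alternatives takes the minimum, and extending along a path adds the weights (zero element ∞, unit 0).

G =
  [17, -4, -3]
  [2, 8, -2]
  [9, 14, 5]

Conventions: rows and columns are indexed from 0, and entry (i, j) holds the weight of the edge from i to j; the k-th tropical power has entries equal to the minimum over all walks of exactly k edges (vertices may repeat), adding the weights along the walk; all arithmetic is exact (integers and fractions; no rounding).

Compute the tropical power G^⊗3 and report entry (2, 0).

G^⊗2:
  [-2, 4, -6]
  [7, -2, -1]
  [14, 5, 6]
G^⊗3:
  [3, -6, -5]
  [0, 3, -4]
  [7, 10, 3]
Key observation: the optimum is the walk 2->0->1->0, with weight 9 + (-4) + 2 = 7.
Optimal value attained by: walk 2->0->1->0.
Answer: (G^⊗3)[2][0] = 7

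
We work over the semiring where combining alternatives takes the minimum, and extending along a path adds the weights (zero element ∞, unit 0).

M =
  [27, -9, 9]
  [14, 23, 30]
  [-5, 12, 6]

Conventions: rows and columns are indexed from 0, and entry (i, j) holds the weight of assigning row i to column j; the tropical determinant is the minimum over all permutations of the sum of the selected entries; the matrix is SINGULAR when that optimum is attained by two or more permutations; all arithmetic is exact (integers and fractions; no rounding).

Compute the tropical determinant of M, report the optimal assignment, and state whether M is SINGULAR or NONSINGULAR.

σ = (0, 1, 2): 27 + 23 + 6 = 56
σ = (0, 2, 1): 27 + 30 + 12 = 69
σ = (1, 0, 2): (-9) + 14 + 6 = 11
σ = (1, 2, 0): (-9) + 30 + (-5) = 16
σ = (2, 0, 1): 9 + 14 + 12 = 35
σ = (2, 1, 0): 9 + 23 + (-5) = 27
Optimal value attained by: σ = (1, 0, 2).
Answer: det⊕(M) = 11; verdict: NONSINGULAR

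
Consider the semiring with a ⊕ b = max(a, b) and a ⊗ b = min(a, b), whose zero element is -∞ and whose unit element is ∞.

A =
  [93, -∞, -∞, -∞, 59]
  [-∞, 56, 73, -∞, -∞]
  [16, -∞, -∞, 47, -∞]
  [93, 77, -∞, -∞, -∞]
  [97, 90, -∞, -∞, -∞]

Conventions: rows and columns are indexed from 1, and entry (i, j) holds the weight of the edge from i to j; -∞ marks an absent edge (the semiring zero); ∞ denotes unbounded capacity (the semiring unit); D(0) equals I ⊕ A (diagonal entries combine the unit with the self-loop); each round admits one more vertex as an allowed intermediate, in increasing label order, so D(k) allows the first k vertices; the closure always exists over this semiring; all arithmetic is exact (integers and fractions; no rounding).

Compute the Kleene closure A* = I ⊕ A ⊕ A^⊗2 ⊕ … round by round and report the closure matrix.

D(0):
  [∞, -∞, -∞, -∞, 59]
  [-∞, ∞, 73, -∞, -∞]
  [16, -∞, ∞, 47, -∞]
  [93, 77, -∞, ∞, -∞]
  [97, 90, -∞, -∞, ∞]
D(1):
  [∞, -∞, -∞, -∞, 59]
  [-∞, ∞, 73, -∞, -∞]
  [16, -∞, ∞, 47, 16]
  [93, 77, -∞, ∞, 59]
  [97, 90, -∞, -∞, ∞]
D(2):
  [∞, -∞, -∞, -∞, 59]
  [-∞, ∞, 73, -∞, -∞]
  [16, -∞, ∞, 47, 16]
  [93, 77, 73, ∞, 59]
  [97, 90, 73, -∞, ∞]
D(3):
  [∞, -∞, -∞, -∞, 59]
  [16, ∞, 73, 47, 16]
  [16, -∞, ∞, 47, 16]
  [93, 77, 73, ∞, 59]
  [97, 90, 73, 47, ∞]
D(4):
  [∞, -∞, -∞, -∞, 59]
  [47, ∞, 73, 47, 47]
  [47, 47, ∞, 47, 47]
  [93, 77, 73, ∞, 59]
  [97, 90, 73, 47, ∞]
D(5):
  [∞, 59, 59, 47, 59]
  [47, ∞, 73, 47, 47]
  [47, 47, ∞, 47, 47]
  [93, 77, 73, ∞, 59]
  [97, 90, 73, 47, ∞]
Answer: A* = [[∞, 59, 59, 47, 59], [47, ∞, 73, 47, 47], [47, 47, ∞, 47, 47], [93, 77, 73, ∞, 59], [97, 90, 73, 47, ∞]]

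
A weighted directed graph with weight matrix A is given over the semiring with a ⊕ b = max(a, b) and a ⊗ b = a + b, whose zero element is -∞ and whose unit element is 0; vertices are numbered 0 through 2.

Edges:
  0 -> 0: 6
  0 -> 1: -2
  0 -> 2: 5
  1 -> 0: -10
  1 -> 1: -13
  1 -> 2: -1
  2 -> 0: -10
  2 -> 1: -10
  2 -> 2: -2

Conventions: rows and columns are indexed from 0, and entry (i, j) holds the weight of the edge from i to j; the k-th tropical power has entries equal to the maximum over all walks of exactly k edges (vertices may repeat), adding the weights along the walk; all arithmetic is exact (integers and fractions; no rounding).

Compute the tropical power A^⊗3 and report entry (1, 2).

A^⊗2:
  [12, 4, 11]
  [-4, -11, -3]
  [-4, -12, -4]
A^⊗3:
  [18, 10, 17]
  [2, -6, 1]
  [2, -6, 1]
Key observation: the optimum is the walk 1->0->0->2, with weight (-10) + 6 + 5 = 1.
Optimal value attained by: walk 1->0->0->2.
Answer: (A^⊗3)[1][2] = 1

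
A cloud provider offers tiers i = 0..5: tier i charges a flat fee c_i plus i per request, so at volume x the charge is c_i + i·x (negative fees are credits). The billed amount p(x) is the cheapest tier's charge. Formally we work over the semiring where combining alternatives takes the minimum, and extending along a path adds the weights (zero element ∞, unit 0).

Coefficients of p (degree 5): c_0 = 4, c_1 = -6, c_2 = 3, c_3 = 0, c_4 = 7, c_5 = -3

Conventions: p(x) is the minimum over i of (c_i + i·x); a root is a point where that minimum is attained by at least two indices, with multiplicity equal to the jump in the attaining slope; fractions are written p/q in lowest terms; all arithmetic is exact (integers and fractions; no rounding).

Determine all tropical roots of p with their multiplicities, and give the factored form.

hull edge (i=0, c=4) to (i=1, c=-6): slope -10, span 1
hull edge (i=1, c=-6) to (i=5, c=-3): slope 3/4, span 4
Factored form: p(x) = -3 ⊗ (x ⊕ (-3/4)) ⊗ (x ⊕ (-3/4)) ⊗ (x ⊕ (-3/4)) ⊗ (x ⊕ (-3/4)) ⊗ (x ⊕ 10)
Answer: roots = -3/4 (mult 4), 10 (mult 1)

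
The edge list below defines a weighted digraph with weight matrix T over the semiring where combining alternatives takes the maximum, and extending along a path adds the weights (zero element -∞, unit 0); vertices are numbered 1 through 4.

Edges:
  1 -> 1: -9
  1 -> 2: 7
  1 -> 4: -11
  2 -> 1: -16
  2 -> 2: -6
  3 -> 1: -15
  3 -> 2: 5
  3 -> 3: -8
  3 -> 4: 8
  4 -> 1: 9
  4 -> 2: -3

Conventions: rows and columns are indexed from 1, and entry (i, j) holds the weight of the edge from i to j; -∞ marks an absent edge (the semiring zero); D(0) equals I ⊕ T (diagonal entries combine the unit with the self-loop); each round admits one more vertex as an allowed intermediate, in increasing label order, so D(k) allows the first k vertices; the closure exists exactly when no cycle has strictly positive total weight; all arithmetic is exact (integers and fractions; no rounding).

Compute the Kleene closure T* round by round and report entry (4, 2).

D(0):
  [0, 7, -∞, -11]
  [-16, 0, -∞, -∞]
  [-15, 5, 0, 8]
  [9, -3, -∞, 0]
D(1):
  [0, 7, -∞, -11]
  [-16, 0, -∞, -27]
  [-15, 5, 0, 8]
  [9, 16, -∞, 0]
D(2):
  [0, 7, -∞, -11]
  [-16, 0, -∞, -27]
  [-11, 5, 0, 8]
  [9, 16, -∞, 0]
D(3):
  [0, 7, -∞, -11]
  [-16, 0, -∞, -27]
  [-11, 5, 0, 8]
  [9, 16, -∞, 0]
D(4):
  [0, 7, -∞, -11]
  [-16, 0, -∞, -27]
  [17, 24, 0, 8]
  [9, 16, -∞, 0]
Answer: T*[4][2] = 16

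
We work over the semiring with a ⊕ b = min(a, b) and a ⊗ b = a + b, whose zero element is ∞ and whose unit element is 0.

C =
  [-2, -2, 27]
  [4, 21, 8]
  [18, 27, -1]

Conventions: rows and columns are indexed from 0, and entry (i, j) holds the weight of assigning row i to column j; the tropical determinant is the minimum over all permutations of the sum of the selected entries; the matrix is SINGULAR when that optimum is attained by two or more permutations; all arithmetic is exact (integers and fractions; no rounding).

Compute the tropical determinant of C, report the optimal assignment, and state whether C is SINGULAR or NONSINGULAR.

σ = (0, 1, 2): (-2) + 21 + (-1) = 18
σ = (0, 2, 1): (-2) + 8 + 27 = 33
σ = (1, 0, 2): (-2) + 4 + (-1) = 1
σ = (1, 2, 0): (-2) + 8 + 18 = 24
σ = (2, 0, 1): 27 + 4 + 27 = 58
σ = (2, 1, 0): 27 + 21 + 18 = 66
Optimal value attained by: σ = (1, 0, 2).
Answer: det⊕(C) = 1; verdict: NONSINGULAR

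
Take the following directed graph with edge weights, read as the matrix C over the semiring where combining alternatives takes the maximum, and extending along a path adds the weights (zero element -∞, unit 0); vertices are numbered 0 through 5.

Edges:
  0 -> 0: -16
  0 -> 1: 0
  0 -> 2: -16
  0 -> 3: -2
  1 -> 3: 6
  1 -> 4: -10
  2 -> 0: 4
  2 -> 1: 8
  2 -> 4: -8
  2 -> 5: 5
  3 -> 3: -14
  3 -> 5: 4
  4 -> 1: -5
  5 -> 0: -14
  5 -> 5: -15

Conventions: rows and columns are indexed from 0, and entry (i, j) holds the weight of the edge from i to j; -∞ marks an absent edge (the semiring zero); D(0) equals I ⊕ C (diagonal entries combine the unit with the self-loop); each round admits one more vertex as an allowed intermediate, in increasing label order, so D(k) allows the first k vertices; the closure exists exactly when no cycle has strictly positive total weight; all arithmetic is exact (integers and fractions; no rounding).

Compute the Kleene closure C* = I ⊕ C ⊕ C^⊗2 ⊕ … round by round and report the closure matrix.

D(0):
  [0, 0, -16, -2, -∞, -∞]
  [-∞, 0, -∞, 6, -10, -∞]
  [4, 8, 0, -∞, -8, 5]
  [-∞, -∞, -∞, 0, -∞, 4]
  [-∞, -5, -∞, -∞, 0, -∞]
  [-14, -∞, -∞, -∞, -∞, 0]
D(1):
  [0, 0, -16, -2, -∞, -∞]
  [-∞, 0, -∞, 6, -10, -∞]
  [4, 8, 0, 2, -8, 5]
  [-∞, -∞, -∞, 0, -∞, 4]
  [-∞, -5, -∞, -∞, 0, -∞]
  [-14, -14, -30, -16, -∞, 0]
D(2):
  [0, 0, -16, 6, -10, -∞]
  [-∞, 0, -∞, 6, -10, -∞]
  [4, 8, 0, 14, -2, 5]
  [-∞, -∞, -∞, 0, -∞, 4]
  [-∞, -5, -∞, 1, 0, -∞]
  [-14, -14, -30, -8, -24, 0]
D(3):
  [0, 0, -16, 6, -10, -11]
  [-∞, 0, -∞, 6, -10, -∞]
  [4, 8, 0, 14, -2, 5]
  [-∞, -∞, -∞, 0, -∞, 4]
  [-∞, -5, -∞, 1, 0, -∞]
  [-14, -14, -30, -8, -24, 0]
D(4):
  [0, 0, -16, 6, -10, 10]
  [-∞, 0, -∞, 6, -10, 10]
  [4, 8, 0, 14, -2, 18]
  [-∞, -∞, -∞, 0, -∞, 4]
  [-∞, -5, -∞, 1, 0, 5]
  [-14, -14, -30, -8, -24, 0]
D(5):
  [0, 0, -16, 6, -10, 10]
  [-∞, 0, -∞, 6, -10, 10]
  [4, 8, 0, 14, -2, 18]
  [-∞, -∞, -∞, 0, -∞, 4]
  [-∞, -5, -∞, 1, 0, 5]
  [-14, -14, -30, -8, -24, 0]
D(6):
  [0, 0, -16, 6, -10, 10]
  [-4, 0, -20, 6, -10, 10]
  [4, 8, 0, 14, -2, 18]
  [-10, -10, -26, 0, -20, 4]
  [-9, -5, -25, 1, 0, 5]
  [-14, -14, -30, -8, -24, 0]
Answer: C* = [[0, 0, -16, 6, -10, 10], [-4, 0, -20, 6, -10, 10], [4, 8, 0, 14, -2, 18], [-10, -10, -26, 0, -20, 4], [-9, -5, -25, 1, 0, 5], [-14, -14, -30, -8, -24, 0]]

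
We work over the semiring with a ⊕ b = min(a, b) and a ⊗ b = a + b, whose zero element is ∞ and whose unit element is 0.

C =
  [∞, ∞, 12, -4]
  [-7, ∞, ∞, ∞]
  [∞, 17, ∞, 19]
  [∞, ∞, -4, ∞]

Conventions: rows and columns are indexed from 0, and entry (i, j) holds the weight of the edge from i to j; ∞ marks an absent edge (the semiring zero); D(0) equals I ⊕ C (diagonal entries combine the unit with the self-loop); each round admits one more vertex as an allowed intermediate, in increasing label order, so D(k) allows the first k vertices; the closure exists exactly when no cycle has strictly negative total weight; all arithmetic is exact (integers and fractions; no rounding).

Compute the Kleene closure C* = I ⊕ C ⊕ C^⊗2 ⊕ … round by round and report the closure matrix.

D(0):
  [0, ∞, 12, -4]
  [-7, 0, ∞, ∞]
  [∞, 17, 0, 19]
  [∞, ∞, -4, 0]
D(1):
  [0, ∞, 12, -4]
  [-7, 0, 5, -11]
  [∞, 17, 0, 19]
  [∞, ∞, -4, 0]
D(2):
  [0, ∞, 12, -4]
  [-7, 0, 5, -11]
  [10, 17, 0, 6]
  [∞, ∞, -4, 0]
D(3):
  [0, 29, 12, -4]
  [-7, 0, 5, -11]
  [10, 17, 0, 6]
  [6, 13, -4, 0]
D(4):
  [0, 9, -8, -4]
  [-7, 0, -15, -11]
  [10, 17, 0, 6]
  [6, 13, -4, 0]
Answer: C* = [[0, 9, -8, -4], [-7, 0, -15, -11], [10, 17, 0, 6], [6, 13, -4, 0]]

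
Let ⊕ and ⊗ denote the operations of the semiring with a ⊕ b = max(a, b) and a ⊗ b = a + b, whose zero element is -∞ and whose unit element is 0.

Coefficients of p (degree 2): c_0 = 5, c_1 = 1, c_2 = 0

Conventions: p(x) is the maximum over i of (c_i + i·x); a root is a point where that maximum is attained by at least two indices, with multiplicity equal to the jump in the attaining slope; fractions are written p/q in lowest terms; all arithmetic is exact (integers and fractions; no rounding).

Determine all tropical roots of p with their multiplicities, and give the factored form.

hull edge (i=0, c=5) to (i=2, c=0): slope -5/2, span 2
Factored form: p(x) = 0 ⊗ (x ⊕ 5/2) ⊗ (x ⊕ 5/2)
Answer: roots = 5/2 (mult 2)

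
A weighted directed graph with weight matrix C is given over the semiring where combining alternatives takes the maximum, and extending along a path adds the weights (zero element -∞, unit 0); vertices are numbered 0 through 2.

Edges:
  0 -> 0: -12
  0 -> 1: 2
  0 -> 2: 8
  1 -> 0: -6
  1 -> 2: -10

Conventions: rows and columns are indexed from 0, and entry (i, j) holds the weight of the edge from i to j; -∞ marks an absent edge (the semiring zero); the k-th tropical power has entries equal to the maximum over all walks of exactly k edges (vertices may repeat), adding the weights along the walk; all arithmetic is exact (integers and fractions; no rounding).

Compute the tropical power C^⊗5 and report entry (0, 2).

C^⊗2:
  [-4, -10, -4]
  [-18, -4, 2]
  [-∞, -∞, -∞]
C^⊗3:
  [-16, -2, 4]
  [-10, -16, -10]
  [-∞, -∞, -∞]
C^⊗4:
  [-8, -14, -8]
  [-22, -8, -2]
  [-∞, -∞, -∞]
C^⊗5:
  [-20, -6, 0]
  [-14, -20, -14]
  [-∞, -∞, -∞]
Key observation: the optimum is the walk 0->1->0->1->0->2, with weight 2 + (-6) + 2 + (-6) + 8 = 0.
Optimal value attained by: walk 0->1->0->1->0->2.
Answer: (C^⊗5)[0][2] = 0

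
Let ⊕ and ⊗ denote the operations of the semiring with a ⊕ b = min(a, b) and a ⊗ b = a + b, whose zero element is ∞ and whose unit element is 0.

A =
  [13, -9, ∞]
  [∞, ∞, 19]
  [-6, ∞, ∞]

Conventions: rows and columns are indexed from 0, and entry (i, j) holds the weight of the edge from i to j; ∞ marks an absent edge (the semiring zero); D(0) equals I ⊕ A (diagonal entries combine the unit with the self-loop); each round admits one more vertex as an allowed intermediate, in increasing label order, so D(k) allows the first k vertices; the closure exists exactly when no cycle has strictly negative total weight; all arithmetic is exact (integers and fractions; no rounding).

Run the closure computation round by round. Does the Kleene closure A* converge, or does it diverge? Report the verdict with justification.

D(0):
  [0, -9, ∞]
  [∞, 0, 19]
  [-6, ∞, 0]
D(1):
  [0, -9, ∞]
  [∞, 0, 19]
  [-6, -15, 0]
D(2):
  [0, -9, 10]
  [∞, 0, 19]
  [-6, -15, 0]
D(3):
  [0, -9, 10]
  [13, 0, 19]
  [-6, -15, 0]
Key observation: every diagonal entry stays at the unit through all rounds, so no improving cycle exists.
Answer: CONVERGES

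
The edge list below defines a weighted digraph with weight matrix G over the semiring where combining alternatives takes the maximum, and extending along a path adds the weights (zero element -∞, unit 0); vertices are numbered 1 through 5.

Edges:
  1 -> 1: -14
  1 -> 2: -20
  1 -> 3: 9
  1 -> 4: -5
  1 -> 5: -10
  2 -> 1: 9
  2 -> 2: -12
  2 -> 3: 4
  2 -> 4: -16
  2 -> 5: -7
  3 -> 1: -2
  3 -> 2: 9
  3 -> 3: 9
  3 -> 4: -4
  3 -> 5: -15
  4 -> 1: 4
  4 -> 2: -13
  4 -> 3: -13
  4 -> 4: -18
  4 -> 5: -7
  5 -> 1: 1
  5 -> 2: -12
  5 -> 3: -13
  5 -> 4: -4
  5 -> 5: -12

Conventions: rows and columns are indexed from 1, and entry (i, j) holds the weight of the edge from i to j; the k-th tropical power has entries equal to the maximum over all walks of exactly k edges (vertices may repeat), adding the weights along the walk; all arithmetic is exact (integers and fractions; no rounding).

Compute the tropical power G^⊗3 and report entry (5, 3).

G^⊗2:
  [7, 18, 18, 5, -6]
  [2, 13, 18, 4, -1]
  [18, 18, 18, 5, 2]
  [-4, -4, 13, -1, -6]
  [0, -4, 10, -4, -9]
G^⊗3:
  [27, 27, 27, 14, 11]
  [22, 27, 27, 14, 6]
  [27, 27, 27, 14, 11]
  [11, 22, 22, 9, -2]
  [8, 19, 19, 6, -5]
Key observation: the optimum is the walk 5->1->3->3, with weight 1 + 9 + 9 = 19.
Optimal value attained by: walk 5->1->3->3.
Answer: (G^⊗3)[5][3] = 19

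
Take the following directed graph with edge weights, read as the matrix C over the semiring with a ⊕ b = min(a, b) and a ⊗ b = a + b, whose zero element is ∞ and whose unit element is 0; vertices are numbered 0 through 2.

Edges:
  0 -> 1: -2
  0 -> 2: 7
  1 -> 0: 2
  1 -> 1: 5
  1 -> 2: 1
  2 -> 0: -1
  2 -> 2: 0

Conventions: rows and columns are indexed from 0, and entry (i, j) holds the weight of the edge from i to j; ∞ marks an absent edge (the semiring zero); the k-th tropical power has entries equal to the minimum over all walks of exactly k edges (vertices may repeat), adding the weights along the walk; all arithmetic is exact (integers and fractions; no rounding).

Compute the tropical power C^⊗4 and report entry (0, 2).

C^⊗2:
  [0, 3, -1]
  [0, 0, 1]
  [-1, -3, 0]
C^⊗3:
  [-2, -2, -1]
  [0, -2, 1]
  [-1, -3, -2]
C^⊗4:
  [-2, -4, -1]
  [0, -2, -1]
  [-3, -3, -2]
Key observation: the optimum is the walk 0->1->0->1->2, with weight (-2) + 2 + (-2) + 1 = -1.
Optimal value attained by: walk 0->1->0->1->2.
Answer: (C^⊗4)[0][2] = -1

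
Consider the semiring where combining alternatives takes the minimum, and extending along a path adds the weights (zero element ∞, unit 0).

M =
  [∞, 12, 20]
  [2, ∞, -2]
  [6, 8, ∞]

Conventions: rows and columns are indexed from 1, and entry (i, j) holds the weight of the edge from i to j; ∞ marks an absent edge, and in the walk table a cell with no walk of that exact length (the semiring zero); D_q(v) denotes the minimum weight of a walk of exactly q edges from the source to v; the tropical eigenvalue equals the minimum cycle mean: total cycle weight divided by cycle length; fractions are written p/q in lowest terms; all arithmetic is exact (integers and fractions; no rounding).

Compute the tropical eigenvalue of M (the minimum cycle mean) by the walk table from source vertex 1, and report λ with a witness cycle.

q=0: [0, ∞, ∞]
q=1: [∞, 12, 20]
q=2: [14, 28, 10]
q=3: [16, 18, 26]
Optimal cycle mean attained by: cycle 2->3->2, total (-2) + 8, length 2.
Answer: λ = 3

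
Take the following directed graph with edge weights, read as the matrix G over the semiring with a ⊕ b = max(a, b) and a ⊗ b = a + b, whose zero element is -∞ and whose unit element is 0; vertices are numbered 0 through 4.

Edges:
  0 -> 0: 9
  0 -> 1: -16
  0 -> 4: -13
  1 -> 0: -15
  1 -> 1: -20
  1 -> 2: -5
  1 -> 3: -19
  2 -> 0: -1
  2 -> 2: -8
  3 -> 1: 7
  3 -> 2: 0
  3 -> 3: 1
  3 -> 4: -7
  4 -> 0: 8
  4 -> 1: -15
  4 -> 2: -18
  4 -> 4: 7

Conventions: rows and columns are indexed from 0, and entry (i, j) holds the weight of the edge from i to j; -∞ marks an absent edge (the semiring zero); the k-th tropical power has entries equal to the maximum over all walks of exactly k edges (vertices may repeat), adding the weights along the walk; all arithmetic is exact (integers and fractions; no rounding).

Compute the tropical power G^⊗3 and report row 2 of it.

G^⊗2:
  [18, -7, -21, -35, -4]
  [-6, -12, -13, -18, -26]
  [8, -17, -16, -∞, -14]
  [1, 8, 2, 2, 0]
  [17, -8, -11, -34, 14]
G^⊗3:
  [27, 2, -12, -26, 5]
  [3, -11, -17, -17, -19]
  [17, -8, -22, -36, -5]
  [10, 9, 3, 3, 7]
  [26, 1, -4, -27, 21]
Answer: row 2 of G^⊗3 = [17, -8, -22, -36, -5]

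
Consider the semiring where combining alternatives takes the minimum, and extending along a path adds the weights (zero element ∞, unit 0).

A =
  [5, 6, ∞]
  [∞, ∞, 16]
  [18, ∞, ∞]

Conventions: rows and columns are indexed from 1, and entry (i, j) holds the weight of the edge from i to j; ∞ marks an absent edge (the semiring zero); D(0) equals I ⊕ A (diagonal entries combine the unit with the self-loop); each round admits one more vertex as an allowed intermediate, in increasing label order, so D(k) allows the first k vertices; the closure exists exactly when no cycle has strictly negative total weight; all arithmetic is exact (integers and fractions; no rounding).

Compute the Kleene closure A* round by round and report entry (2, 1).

D(0):
  [0, 6, ∞]
  [∞, 0, 16]
  [18, ∞, 0]
D(1):
  [0, 6, ∞]
  [∞, 0, 16]
  [18, 24, 0]
D(2):
  [0, 6, 22]
  [∞, 0, 16]
  [18, 24, 0]
D(3):
  [0, 6, 22]
  [34, 0, 16]
  [18, 24, 0]
Answer: A*[2][1] = 34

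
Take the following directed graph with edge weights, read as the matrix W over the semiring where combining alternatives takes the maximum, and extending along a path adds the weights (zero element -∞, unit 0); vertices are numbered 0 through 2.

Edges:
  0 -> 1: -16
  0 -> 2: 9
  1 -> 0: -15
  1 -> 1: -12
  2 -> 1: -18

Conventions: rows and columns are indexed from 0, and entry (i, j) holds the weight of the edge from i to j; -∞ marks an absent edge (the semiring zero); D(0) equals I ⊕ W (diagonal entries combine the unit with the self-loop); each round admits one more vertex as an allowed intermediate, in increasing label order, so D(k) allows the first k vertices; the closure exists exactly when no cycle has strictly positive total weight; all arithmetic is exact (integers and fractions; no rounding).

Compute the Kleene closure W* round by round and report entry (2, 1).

D(0):
  [0, -16, 9]
  [-15, 0, -∞]
  [-∞, -18, 0]
D(1):
  [0, -16, 9]
  [-15, 0, -6]
  [-∞, -18, 0]
D(2):
  [0, -16, 9]
  [-15, 0, -6]
  [-33, -18, 0]
D(3):
  [0, -9, 9]
  [-15, 0, -6]
  [-33, -18, 0]
Answer: W*[2][1] = -18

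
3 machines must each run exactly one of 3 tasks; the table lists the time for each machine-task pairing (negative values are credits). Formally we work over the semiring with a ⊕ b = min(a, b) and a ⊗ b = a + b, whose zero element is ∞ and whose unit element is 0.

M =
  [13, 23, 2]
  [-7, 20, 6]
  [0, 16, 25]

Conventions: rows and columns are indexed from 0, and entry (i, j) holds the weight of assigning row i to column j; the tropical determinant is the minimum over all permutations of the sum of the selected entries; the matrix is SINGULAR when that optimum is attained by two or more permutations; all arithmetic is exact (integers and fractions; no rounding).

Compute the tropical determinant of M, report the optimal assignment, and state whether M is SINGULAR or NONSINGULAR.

σ = (0, 1, 2): 13 + 20 + 25 = 58
σ = (0, 2, 1): 13 + 6 + 16 = 35
σ = (1, 0, 2): 23 + (-7) + 25 = 41
σ = (1, 2, 0): 23 + 6 + 0 = 29
σ = (2, 0, 1): 2 + (-7) + 16 = 11
σ = (2, 1, 0): 2 + 20 + 0 = 22
Optimal value attained by: σ = (2, 0, 1).
Answer: det⊕(M) = 11; verdict: NONSINGULAR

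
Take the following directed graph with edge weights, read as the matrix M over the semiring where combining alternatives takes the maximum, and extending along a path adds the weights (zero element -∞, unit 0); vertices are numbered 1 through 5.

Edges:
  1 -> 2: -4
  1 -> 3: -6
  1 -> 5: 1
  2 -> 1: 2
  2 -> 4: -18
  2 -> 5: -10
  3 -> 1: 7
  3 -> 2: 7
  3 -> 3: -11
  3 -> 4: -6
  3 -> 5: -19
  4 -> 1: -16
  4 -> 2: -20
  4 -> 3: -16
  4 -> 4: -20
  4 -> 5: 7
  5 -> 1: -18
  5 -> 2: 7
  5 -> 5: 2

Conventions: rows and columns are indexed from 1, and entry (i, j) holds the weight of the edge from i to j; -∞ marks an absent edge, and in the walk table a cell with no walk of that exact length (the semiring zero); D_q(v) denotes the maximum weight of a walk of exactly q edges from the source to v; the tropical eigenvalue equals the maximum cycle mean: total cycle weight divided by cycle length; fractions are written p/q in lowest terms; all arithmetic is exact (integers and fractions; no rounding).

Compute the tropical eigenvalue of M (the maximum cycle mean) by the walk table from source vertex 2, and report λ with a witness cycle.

q=0: [-∞, 0, -∞, -∞, -∞]
q=1: [2, -∞, -∞, -18, -10]
q=2: [-28, -2, -4, -38, 3]
q=3: [3, 10, -15, -10, 5]
q=4: [12, 12, -3, -8, 7]
q=5: [14, 14, 6, -6, 13]
Optimal cycle mean attained by: cycle 1->5->2->1, total 1 + 7 + 2, length 3.
Answer: λ = 10/3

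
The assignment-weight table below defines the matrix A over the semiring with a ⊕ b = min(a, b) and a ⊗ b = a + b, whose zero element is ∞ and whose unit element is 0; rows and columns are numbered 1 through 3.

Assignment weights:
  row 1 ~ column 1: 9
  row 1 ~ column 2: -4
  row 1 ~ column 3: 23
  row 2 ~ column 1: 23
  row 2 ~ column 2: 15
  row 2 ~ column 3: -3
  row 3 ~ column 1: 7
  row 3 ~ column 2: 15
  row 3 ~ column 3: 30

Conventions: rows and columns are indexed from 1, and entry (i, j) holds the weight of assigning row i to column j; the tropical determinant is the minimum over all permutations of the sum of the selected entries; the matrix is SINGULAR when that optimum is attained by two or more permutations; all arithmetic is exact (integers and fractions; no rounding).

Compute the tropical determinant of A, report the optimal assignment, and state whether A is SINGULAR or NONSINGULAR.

σ = (1, 2, 3): 9 + 15 + 30 = 54
σ = (1, 3, 2): 9 + (-3) + 15 = 21
σ = (2, 1, 3): (-4) + 23 + 30 = 49
σ = (2, 3, 1): (-4) + (-3) + 7 = 0
σ = (3, 1, 2): 23 + 23 + 15 = 61
σ = (3, 2, 1): 23 + 15 + 7 = 45
Optimal value attained by: σ = (2, 3, 1).
Answer: det⊕(A) = 0; verdict: NONSINGULAR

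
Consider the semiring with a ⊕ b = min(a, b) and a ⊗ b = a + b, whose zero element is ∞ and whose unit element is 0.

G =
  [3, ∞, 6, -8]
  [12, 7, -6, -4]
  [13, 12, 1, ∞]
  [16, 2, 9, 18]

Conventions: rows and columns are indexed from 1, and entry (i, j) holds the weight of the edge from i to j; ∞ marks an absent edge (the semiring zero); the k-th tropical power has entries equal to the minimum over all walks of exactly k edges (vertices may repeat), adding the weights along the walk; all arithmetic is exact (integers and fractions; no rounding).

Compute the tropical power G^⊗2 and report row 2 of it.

G^⊗2:
  [6, -6, 1, -5]
  [7, -2, -5, 3]
  [14, 13, 2, 5]
  [14, 9, -4, -2]
Answer: row 2 of G^⊗2 = [7, -2, -5, 3]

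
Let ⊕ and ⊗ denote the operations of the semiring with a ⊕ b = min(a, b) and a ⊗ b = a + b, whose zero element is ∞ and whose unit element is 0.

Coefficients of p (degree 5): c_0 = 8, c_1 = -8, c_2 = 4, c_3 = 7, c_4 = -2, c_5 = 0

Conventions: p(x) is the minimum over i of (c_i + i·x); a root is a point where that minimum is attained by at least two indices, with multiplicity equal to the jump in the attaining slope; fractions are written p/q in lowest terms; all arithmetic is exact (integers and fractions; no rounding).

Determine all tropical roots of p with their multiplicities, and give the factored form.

hull edge (i=0, c=8) to (i=1, c=-8): slope -16, span 1
hull edge (i=1, c=-8) to (i=5, c=0): slope 2, span 4
Factored form: p(x) = 0 ⊗ (x ⊕ (-2)) ⊗ (x ⊕ (-2)) ⊗ (x ⊕ (-2)) ⊗ (x ⊕ (-2)) ⊗ (x ⊕ 16)
Answer: roots = -2 (mult 4), 16 (mult 1)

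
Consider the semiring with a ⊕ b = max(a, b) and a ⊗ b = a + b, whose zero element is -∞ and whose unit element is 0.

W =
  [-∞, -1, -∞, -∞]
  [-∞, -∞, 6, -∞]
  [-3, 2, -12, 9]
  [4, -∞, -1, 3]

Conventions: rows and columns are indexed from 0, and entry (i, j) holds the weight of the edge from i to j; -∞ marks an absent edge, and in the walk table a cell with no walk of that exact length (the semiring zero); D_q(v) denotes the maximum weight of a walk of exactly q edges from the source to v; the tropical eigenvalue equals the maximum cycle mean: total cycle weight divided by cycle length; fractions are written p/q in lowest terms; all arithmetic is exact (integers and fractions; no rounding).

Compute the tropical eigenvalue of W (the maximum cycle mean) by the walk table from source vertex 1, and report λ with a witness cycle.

q=0: [-∞, 0, -∞, -∞]
q=1: [-∞, -∞, 6, -∞]
q=2: [3, 8, -6, 15]
q=3: [19, 2, 14, 18]
q=4: [22, 18, 17, 23]
Optimal cycle mean attained by: cycle 0->1->2->3->0, total (-1) + 6 + 9 + 4, length 4.
Answer: λ = 9/2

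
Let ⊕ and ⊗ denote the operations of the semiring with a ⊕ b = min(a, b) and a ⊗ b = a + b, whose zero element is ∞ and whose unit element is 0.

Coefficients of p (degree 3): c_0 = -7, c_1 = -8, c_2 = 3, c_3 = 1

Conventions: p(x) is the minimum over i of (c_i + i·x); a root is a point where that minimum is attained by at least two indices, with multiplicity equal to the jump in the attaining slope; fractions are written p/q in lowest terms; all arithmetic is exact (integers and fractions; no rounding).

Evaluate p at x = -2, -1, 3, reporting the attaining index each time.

p(-2) = min(-7+0·(-2)=-7, -8+1·(-2)=-10, 3+2·(-2)=-1, 1+3·(-2)=-5) = -10 (attained by i=1)
p(-1) = min(-7+0·(-1)=-7, -8+1·(-1)=-9, 3+2·(-1)=1, 1+3·(-1)=-2) = -9 (attained by i=1)
p(3) = min(-7+0·3=-7, -8+1·3=-5, 3+2·3=9, 1+3·3=10) = -7 (attained by i=0)
Answer: p(-2) = -10; p(-1) = -9; p(3) = -7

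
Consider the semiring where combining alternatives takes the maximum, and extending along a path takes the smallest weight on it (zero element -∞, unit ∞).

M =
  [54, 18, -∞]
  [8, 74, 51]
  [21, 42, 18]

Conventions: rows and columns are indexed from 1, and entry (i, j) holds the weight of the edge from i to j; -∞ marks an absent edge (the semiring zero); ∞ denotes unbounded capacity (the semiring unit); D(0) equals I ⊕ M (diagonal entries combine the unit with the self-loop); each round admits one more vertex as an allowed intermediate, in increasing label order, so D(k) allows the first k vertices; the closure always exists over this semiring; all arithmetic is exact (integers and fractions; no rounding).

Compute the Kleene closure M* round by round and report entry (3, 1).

D(0):
  [∞, 18, -∞]
  [8, ∞, 51]
  [21, 42, ∞]
D(1):
  [∞, 18, -∞]
  [8, ∞, 51]
  [21, 42, ∞]
D(2):
  [∞, 18, 18]
  [8, ∞, 51]
  [21, 42, ∞]
D(3):
  [∞, 18, 18]
  [21, ∞, 51]
  [21, 42, ∞]
Answer: M*[3][1] = 21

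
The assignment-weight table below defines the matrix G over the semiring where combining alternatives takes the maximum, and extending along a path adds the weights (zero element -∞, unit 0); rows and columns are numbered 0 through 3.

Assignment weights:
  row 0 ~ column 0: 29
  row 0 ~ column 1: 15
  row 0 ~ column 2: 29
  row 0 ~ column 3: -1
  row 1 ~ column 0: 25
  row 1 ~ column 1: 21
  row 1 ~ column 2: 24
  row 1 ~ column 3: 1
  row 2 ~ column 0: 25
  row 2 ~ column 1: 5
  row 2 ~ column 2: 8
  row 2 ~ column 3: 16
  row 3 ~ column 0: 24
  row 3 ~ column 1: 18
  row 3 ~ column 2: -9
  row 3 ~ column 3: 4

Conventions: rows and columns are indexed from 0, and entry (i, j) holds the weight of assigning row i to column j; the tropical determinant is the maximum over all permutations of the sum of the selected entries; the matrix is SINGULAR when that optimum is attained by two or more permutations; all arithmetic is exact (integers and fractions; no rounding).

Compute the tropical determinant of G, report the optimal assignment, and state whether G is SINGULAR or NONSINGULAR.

σ = (0, 1, 2, 3): 29 + 21 + 8 + 4 = 62
σ = (0, 1, 3, 2): 29 + 21 + 16 + (-9) = 57
σ = (0, 2, 1, 3): 29 + 24 + 5 + 4 = 62
σ = (0, 2, 3, 1): 29 + 24 + 16 + 18 = 87
σ = (0, 3, 1, 2): 29 + 1 + 5 + (-9) = 26
σ = (0, 3, 2, 1): 29 + 1 + 8 + 18 = 56
σ = (1, 0, 2, 3): 15 + 25 + 8 + 4 = 52
σ = (1, 0, 3, 2): 15 + 25 + 16 + (-9) = 47
σ = (1, 2, 0, 3): 15 + 24 + 25 + 4 = 68
σ = (1, 2, 3, 0): 15 + 24 + 16 + 24 = 79
σ = (1, 3, 0, 2): 15 + 1 + 25 + (-9) = 32
σ = (1, 3, 2, 0): 15 + 1 + 8 + 24 = 48
σ = (2, 0, 1, 3): 29 + 25 + 5 + 4 = 63
σ = (2, 0, 3, 1): 29 + 25 + 16 + 18 = 88
σ = (2, 1, 0, 3): 29 + 21 + 25 + 4 = 79
σ = (2, 1, 3, 0): 29 + 21 + 16 + 24 = 90
σ = (2, 3, 0, 1): 29 + 1 + 25 + 18 = 73
σ = (2, 3, 1, 0): 29 + 1 + 5 + 24 = 59
σ = (3, 0, 1, 2): (-1) + 25 + 5 + (-9) = 20
σ = (3, 0, 2, 1): (-1) + 25 + 8 + 18 = 50
σ = (3, 1, 0, 2): (-1) + 21 + 25 + (-9) = 36
σ = (3, 1, 2, 0): (-1) + 21 + 8 + 24 = 52
σ = (3, 2, 0, 1): (-1) + 24 + 25 + 18 = 66
σ = (3, 2, 1, 0): (-1) + 24 + 5 + 24 = 52
Optimal value attained by: σ = (2, 1, 3, 0).
Answer: det⊕(G) = 90; verdict: NONSINGULAR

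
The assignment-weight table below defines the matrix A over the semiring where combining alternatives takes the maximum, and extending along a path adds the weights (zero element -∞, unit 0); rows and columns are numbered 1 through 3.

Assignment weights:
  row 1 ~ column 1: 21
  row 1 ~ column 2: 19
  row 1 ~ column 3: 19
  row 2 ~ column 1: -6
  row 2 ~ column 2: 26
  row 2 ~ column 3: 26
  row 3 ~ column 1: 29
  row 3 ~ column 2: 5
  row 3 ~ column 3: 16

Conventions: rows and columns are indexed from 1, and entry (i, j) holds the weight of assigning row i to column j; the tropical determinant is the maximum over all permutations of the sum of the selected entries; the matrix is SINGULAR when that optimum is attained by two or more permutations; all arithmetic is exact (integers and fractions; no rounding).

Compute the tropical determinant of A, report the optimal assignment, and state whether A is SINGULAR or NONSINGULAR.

σ = (1, 2, 3): 21 + 26 + 16 = 63
σ = (1, 3, 2): 21 + 26 + 5 = 52
σ = (2, 1, 3): 19 + (-6) + 16 = 29
σ = (2, 3, 1): 19 + 26 + 29 = 74
σ = (3, 1, 2): 19 + (-6) + 5 = 18
σ = (3, 2, 1): 19 + 26 + 29 = 74
Optimal value attained by: σ = (2, 3, 1).
Answer: det⊕(A) = 74; verdict: SINGULAR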